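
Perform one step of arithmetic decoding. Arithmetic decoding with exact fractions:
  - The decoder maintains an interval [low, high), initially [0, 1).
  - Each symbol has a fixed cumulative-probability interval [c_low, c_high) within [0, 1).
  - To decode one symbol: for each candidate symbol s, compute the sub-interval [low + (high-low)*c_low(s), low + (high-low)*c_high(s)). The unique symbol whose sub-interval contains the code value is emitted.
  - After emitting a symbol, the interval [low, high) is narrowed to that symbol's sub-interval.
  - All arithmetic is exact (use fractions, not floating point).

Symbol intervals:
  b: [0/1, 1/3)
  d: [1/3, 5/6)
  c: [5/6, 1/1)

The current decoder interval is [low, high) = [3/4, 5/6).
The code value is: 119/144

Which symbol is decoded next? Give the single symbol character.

Interval width = high − low = 5/6 − 3/4 = 1/12
Scaled code = (code − low) / width = (119/144 − 3/4) / 1/12 = 11/12
  b: [0/1, 1/3) 
  d: [1/3, 5/6) 
  c: [5/6, 1/1) ← scaled code falls here ✓

Answer: c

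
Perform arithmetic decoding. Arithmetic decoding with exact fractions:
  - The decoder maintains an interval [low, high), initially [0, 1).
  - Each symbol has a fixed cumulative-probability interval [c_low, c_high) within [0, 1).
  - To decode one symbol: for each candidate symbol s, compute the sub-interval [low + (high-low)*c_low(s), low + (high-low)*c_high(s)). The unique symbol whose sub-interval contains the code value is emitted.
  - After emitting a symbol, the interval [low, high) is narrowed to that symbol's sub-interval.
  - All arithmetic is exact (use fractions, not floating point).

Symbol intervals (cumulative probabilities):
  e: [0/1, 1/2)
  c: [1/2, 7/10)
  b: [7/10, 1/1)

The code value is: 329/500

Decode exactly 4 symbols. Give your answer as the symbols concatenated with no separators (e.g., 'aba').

Answer: cbec

Derivation:
Step 1: interval [0/1, 1/1), width = 1/1 - 0/1 = 1/1
  'e': [0/1 + 1/1*0/1, 0/1 + 1/1*1/2) = [0/1, 1/2)
  'c': [0/1 + 1/1*1/2, 0/1 + 1/1*7/10) = [1/2, 7/10) <- contains code 329/500
  'b': [0/1 + 1/1*7/10, 0/1 + 1/1*1/1) = [7/10, 1/1)
  emit 'c', narrow to [1/2, 7/10)
Step 2: interval [1/2, 7/10), width = 7/10 - 1/2 = 1/5
  'e': [1/2 + 1/5*0/1, 1/2 + 1/5*1/2) = [1/2, 3/5)
  'c': [1/2 + 1/5*1/2, 1/2 + 1/5*7/10) = [3/5, 16/25)
  'b': [1/2 + 1/5*7/10, 1/2 + 1/5*1/1) = [16/25, 7/10) <- contains code 329/500
  emit 'b', narrow to [16/25, 7/10)
Step 3: interval [16/25, 7/10), width = 7/10 - 16/25 = 3/50
  'e': [16/25 + 3/50*0/1, 16/25 + 3/50*1/2) = [16/25, 67/100) <- contains code 329/500
  'c': [16/25 + 3/50*1/2, 16/25 + 3/50*7/10) = [67/100, 341/500)
  'b': [16/25 + 3/50*7/10, 16/25 + 3/50*1/1) = [341/500, 7/10)
  emit 'e', narrow to [16/25, 67/100)
Step 4: interval [16/25, 67/100), width = 67/100 - 16/25 = 3/100
  'e': [16/25 + 3/100*0/1, 16/25 + 3/100*1/2) = [16/25, 131/200)
  'c': [16/25 + 3/100*1/2, 16/25 + 3/100*7/10) = [131/200, 661/1000) <- contains code 329/500
  'b': [16/25 + 3/100*7/10, 16/25 + 3/100*1/1) = [661/1000, 67/100)
  emit 'c', narrow to [131/200, 661/1000)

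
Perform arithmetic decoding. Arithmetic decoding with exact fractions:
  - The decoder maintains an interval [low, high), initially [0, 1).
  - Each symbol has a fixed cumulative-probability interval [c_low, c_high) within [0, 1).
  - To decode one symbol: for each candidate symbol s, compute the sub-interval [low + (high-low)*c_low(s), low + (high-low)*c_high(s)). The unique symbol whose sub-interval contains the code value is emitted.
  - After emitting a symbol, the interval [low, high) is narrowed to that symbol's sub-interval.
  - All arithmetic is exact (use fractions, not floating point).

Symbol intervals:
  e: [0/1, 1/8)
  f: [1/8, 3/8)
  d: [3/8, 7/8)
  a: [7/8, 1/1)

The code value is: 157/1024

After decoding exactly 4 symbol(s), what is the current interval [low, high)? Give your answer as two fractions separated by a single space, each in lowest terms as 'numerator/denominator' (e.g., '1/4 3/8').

Step 1: interval [0/1, 1/1), width = 1/1 - 0/1 = 1/1
  'e': [0/1 + 1/1*0/1, 0/1 + 1/1*1/8) = [0/1, 1/8)
  'f': [0/1 + 1/1*1/8, 0/1 + 1/1*3/8) = [1/8, 3/8) <- contains code 157/1024
  'd': [0/1 + 1/1*3/8, 0/1 + 1/1*7/8) = [3/8, 7/8)
  'a': [0/1 + 1/1*7/8, 0/1 + 1/1*1/1) = [7/8, 1/1)
  emit 'f', narrow to [1/8, 3/8)
Step 2: interval [1/8, 3/8), width = 3/8 - 1/8 = 1/4
  'e': [1/8 + 1/4*0/1, 1/8 + 1/4*1/8) = [1/8, 5/32) <- contains code 157/1024
  'f': [1/8 + 1/4*1/8, 1/8 + 1/4*3/8) = [5/32, 7/32)
  'd': [1/8 + 1/4*3/8, 1/8 + 1/4*7/8) = [7/32, 11/32)
  'a': [1/8 + 1/4*7/8, 1/8 + 1/4*1/1) = [11/32, 3/8)
  emit 'e', narrow to [1/8, 5/32)
Step 3: interval [1/8, 5/32), width = 5/32 - 1/8 = 1/32
  'e': [1/8 + 1/32*0/1, 1/8 + 1/32*1/8) = [1/8, 33/256)
  'f': [1/8 + 1/32*1/8, 1/8 + 1/32*3/8) = [33/256, 35/256)
  'd': [1/8 + 1/32*3/8, 1/8 + 1/32*7/8) = [35/256, 39/256)
  'a': [1/8 + 1/32*7/8, 1/8 + 1/32*1/1) = [39/256, 5/32) <- contains code 157/1024
  emit 'a', narrow to [39/256, 5/32)
Step 4: interval [39/256, 5/32), width = 5/32 - 39/256 = 1/256
  'e': [39/256 + 1/256*0/1, 39/256 + 1/256*1/8) = [39/256, 313/2048)
  'f': [39/256 + 1/256*1/8, 39/256 + 1/256*3/8) = [313/2048, 315/2048) <- contains code 157/1024
  'd': [39/256 + 1/256*3/8, 39/256 + 1/256*7/8) = [315/2048, 319/2048)
  'a': [39/256 + 1/256*7/8, 39/256 + 1/256*1/1) = [319/2048, 5/32)
  emit 'f', narrow to [313/2048, 315/2048)

Answer: 313/2048 315/2048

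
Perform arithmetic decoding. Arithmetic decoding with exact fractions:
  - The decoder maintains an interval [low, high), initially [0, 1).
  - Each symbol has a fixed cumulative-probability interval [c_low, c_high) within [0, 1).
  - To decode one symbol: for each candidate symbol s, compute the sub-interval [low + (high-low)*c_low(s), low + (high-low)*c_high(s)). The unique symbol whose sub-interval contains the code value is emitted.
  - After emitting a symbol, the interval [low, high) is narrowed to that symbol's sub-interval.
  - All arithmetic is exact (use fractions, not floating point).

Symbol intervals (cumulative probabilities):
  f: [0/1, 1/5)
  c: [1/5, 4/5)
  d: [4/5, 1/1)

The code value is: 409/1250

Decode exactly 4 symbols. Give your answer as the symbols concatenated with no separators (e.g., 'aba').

Step 1: interval [0/1, 1/1), width = 1/1 - 0/1 = 1/1
  'f': [0/1 + 1/1*0/1, 0/1 + 1/1*1/5) = [0/1, 1/5)
  'c': [0/1 + 1/1*1/5, 0/1 + 1/1*4/5) = [1/5, 4/5) <- contains code 409/1250
  'd': [0/1 + 1/1*4/5, 0/1 + 1/1*1/1) = [4/5, 1/1)
  emit 'c', narrow to [1/5, 4/5)
Step 2: interval [1/5, 4/5), width = 4/5 - 1/5 = 3/5
  'f': [1/5 + 3/5*0/1, 1/5 + 3/5*1/5) = [1/5, 8/25)
  'c': [1/5 + 3/5*1/5, 1/5 + 3/5*4/5) = [8/25, 17/25) <- contains code 409/1250
  'd': [1/5 + 3/5*4/5, 1/5 + 3/5*1/1) = [17/25, 4/5)
  emit 'c', narrow to [8/25, 17/25)
Step 3: interval [8/25, 17/25), width = 17/25 - 8/25 = 9/25
  'f': [8/25 + 9/25*0/1, 8/25 + 9/25*1/5) = [8/25, 49/125) <- contains code 409/1250
  'c': [8/25 + 9/25*1/5, 8/25 + 9/25*4/5) = [49/125, 76/125)
  'd': [8/25 + 9/25*4/5, 8/25 + 9/25*1/1) = [76/125, 17/25)
  emit 'f', narrow to [8/25, 49/125)
Step 4: interval [8/25, 49/125), width = 49/125 - 8/25 = 9/125
  'f': [8/25 + 9/125*0/1, 8/25 + 9/125*1/5) = [8/25, 209/625) <- contains code 409/1250
  'c': [8/25 + 9/125*1/5, 8/25 + 9/125*4/5) = [209/625, 236/625)
  'd': [8/25 + 9/125*4/5, 8/25 + 9/125*1/1) = [236/625, 49/125)
  emit 'f', narrow to [8/25, 209/625)

Answer: ccff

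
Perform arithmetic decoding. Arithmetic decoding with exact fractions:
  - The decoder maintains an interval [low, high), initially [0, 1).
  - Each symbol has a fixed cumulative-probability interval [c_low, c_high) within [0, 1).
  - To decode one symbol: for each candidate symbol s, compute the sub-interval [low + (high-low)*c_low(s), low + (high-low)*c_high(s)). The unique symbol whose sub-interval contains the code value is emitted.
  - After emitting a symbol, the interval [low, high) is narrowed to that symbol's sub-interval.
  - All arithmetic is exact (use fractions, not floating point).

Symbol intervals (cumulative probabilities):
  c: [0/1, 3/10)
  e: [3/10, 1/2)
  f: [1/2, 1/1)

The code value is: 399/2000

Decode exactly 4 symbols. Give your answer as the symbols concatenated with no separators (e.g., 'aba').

Step 1: interval [0/1, 1/1), width = 1/1 - 0/1 = 1/1
  'c': [0/1 + 1/1*0/1, 0/1 + 1/1*3/10) = [0/1, 3/10) <- contains code 399/2000
  'e': [0/1 + 1/1*3/10, 0/1 + 1/1*1/2) = [3/10, 1/2)
  'f': [0/1 + 1/1*1/2, 0/1 + 1/1*1/1) = [1/2, 1/1)
  emit 'c', narrow to [0/1, 3/10)
Step 2: interval [0/1, 3/10), width = 3/10 - 0/1 = 3/10
  'c': [0/1 + 3/10*0/1, 0/1 + 3/10*3/10) = [0/1, 9/100)
  'e': [0/1 + 3/10*3/10, 0/1 + 3/10*1/2) = [9/100, 3/20)
  'f': [0/1 + 3/10*1/2, 0/1 + 3/10*1/1) = [3/20, 3/10) <- contains code 399/2000
  emit 'f', narrow to [3/20, 3/10)
Step 3: interval [3/20, 3/10), width = 3/10 - 3/20 = 3/20
  'c': [3/20 + 3/20*0/1, 3/20 + 3/20*3/10) = [3/20, 39/200)
  'e': [3/20 + 3/20*3/10, 3/20 + 3/20*1/2) = [39/200, 9/40) <- contains code 399/2000
  'f': [3/20 + 3/20*1/2, 3/20 + 3/20*1/1) = [9/40, 3/10)
  emit 'e', narrow to [39/200, 9/40)
Step 4: interval [39/200, 9/40), width = 9/40 - 39/200 = 3/100
  'c': [39/200 + 3/100*0/1, 39/200 + 3/100*3/10) = [39/200, 51/250) <- contains code 399/2000
  'e': [39/200 + 3/100*3/10, 39/200 + 3/100*1/2) = [51/250, 21/100)
  'f': [39/200 + 3/100*1/2, 39/200 + 3/100*1/1) = [21/100, 9/40)
  emit 'c', narrow to [39/200, 51/250)

Answer: cfec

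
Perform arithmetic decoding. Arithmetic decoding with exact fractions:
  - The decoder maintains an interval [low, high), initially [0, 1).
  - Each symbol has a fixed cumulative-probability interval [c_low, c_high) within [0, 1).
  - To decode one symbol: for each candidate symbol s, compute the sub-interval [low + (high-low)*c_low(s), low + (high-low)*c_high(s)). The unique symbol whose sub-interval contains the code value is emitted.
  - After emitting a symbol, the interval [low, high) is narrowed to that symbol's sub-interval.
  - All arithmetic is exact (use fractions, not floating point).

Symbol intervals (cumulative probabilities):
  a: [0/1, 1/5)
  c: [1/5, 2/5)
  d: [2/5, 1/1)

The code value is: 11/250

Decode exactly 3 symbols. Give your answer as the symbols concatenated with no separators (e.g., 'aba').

Answer: aca

Derivation:
Step 1: interval [0/1, 1/1), width = 1/1 - 0/1 = 1/1
  'a': [0/1 + 1/1*0/1, 0/1 + 1/1*1/5) = [0/1, 1/5) <- contains code 11/250
  'c': [0/1 + 1/1*1/5, 0/1 + 1/1*2/5) = [1/5, 2/5)
  'd': [0/1 + 1/1*2/5, 0/1 + 1/1*1/1) = [2/5, 1/1)
  emit 'a', narrow to [0/1, 1/5)
Step 2: interval [0/1, 1/5), width = 1/5 - 0/1 = 1/5
  'a': [0/1 + 1/5*0/1, 0/1 + 1/5*1/5) = [0/1, 1/25)
  'c': [0/1 + 1/5*1/5, 0/1 + 1/5*2/5) = [1/25, 2/25) <- contains code 11/250
  'd': [0/1 + 1/5*2/5, 0/1 + 1/5*1/1) = [2/25, 1/5)
  emit 'c', narrow to [1/25, 2/25)
Step 3: interval [1/25, 2/25), width = 2/25 - 1/25 = 1/25
  'a': [1/25 + 1/25*0/1, 1/25 + 1/25*1/5) = [1/25, 6/125) <- contains code 11/250
  'c': [1/25 + 1/25*1/5, 1/25 + 1/25*2/5) = [6/125, 7/125)
  'd': [1/25 + 1/25*2/5, 1/25 + 1/25*1/1) = [7/125, 2/25)
  emit 'a', narrow to [1/25, 6/125)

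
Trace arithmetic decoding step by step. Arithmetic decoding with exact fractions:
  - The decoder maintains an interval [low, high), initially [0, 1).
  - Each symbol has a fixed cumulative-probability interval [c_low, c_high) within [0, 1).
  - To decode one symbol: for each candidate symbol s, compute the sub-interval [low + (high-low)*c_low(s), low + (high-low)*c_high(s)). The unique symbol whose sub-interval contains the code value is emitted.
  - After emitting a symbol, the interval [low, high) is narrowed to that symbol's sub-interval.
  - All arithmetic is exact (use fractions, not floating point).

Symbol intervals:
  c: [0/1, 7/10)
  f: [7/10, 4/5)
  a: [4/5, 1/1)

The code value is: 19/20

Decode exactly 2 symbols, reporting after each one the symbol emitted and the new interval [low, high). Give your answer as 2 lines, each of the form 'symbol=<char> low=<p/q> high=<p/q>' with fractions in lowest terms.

Step 1: interval [0/1, 1/1), width = 1/1 - 0/1 = 1/1
  'c': [0/1 + 1/1*0/1, 0/1 + 1/1*7/10) = [0/1, 7/10)
  'f': [0/1 + 1/1*7/10, 0/1 + 1/1*4/5) = [7/10, 4/5)
  'a': [0/1 + 1/1*4/5, 0/1 + 1/1*1/1) = [4/5, 1/1) <- contains code 19/20
  emit 'a', narrow to [4/5, 1/1)
Step 2: interval [4/5, 1/1), width = 1/1 - 4/5 = 1/5
  'c': [4/5 + 1/5*0/1, 4/5 + 1/5*7/10) = [4/5, 47/50)
  'f': [4/5 + 1/5*7/10, 4/5 + 1/5*4/5) = [47/50, 24/25) <- contains code 19/20
  'a': [4/5 + 1/5*4/5, 4/5 + 1/5*1/1) = [24/25, 1/1)
  emit 'f', narrow to [47/50, 24/25)

Answer: symbol=a low=4/5 high=1/1
symbol=f low=47/50 high=24/25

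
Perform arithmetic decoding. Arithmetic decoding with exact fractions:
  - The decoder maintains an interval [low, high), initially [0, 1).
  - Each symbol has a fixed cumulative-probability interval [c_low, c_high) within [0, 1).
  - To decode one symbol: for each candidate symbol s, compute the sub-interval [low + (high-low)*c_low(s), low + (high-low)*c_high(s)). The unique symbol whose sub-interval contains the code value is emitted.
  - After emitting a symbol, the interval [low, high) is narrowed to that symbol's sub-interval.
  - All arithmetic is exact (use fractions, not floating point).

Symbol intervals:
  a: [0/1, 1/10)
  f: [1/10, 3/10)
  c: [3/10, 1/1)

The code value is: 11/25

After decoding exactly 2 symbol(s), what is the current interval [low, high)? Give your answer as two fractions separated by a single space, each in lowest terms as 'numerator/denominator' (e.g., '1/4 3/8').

Step 1: interval [0/1, 1/1), width = 1/1 - 0/1 = 1/1
  'a': [0/1 + 1/1*0/1, 0/1 + 1/1*1/10) = [0/1, 1/10)
  'f': [0/1 + 1/1*1/10, 0/1 + 1/1*3/10) = [1/10, 3/10)
  'c': [0/1 + 1/1*3/10, 0/1 + 1/1*1/1) = [3/10, 1/1) <- contains code 11/25
  emit 'c', narrow to [3/10, 1/1)
Step 2: interval [3/10, 1/1), width = 1/1 - 3/10 = 7/10
  'a': [3/10 + 7/10*0/1, 3/10 + 7/10*1/10) = [3/10, 37/100)
  'f': [3/10 + 7/10*1/10, 3/10 + 7/10*3/10) = [37/100, 51/100) <- contains code 11/25
  'c': [3/10 + 7/10*3/10, 3/10 + 7/10*1/1) = [51/100, 1/1)
  emit 'f', narrow to [37/100, 51/100)

Answer: 37/100 51/100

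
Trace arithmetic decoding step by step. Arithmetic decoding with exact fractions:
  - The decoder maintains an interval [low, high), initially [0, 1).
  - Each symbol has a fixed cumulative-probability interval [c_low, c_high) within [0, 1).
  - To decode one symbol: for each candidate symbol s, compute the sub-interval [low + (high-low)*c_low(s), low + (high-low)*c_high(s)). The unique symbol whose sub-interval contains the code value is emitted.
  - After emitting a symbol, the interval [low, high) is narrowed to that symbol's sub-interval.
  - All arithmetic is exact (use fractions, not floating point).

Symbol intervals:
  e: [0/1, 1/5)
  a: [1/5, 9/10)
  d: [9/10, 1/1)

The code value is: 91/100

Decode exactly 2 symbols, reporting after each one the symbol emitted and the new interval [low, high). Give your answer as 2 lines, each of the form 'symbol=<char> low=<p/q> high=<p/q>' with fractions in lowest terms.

Answer: symbol=d low=9/10 high=1/1
symbol=e low=9/10 high=23/25

Derivation:
Step 1: interval [0/1, 1/1), width = 1/1 - 0/1 = 1/1
  'e': [0/1 + 1/1*0/1, 0/1 + 1/1*1/5) = [0/1, 1/5)
  'a': [0/1 + 1/1*1/5, 0/1 + 1/1*9/10) = [1/5, 9/10)
  'd': [0/1 + 1/1*9/10, 0/1 + 1/1*1/1) = [9/10, 1/1) <- contains code 91/100
  emit 'd', narrow to [9/10, 1/1)
Step 2: interval [9/10, 1/1), width = 1/1 - 9/10 = 1/10
  'e': [9/10 + 1/10*0/1, 9/10 + 1/10*1/5) = [9/10, 23/25) <- contains code 91/100
  'a': [9/10 + 1/10*1/5, 9/10 + 1/10*9/10) = [23/25, 99/100)
  'd': [9/10 + 1/10*9/10, 9/10 + 1/10*1/1) = [99/100, 1/1)
  emit 'e', narrow to [9/10, 23/25)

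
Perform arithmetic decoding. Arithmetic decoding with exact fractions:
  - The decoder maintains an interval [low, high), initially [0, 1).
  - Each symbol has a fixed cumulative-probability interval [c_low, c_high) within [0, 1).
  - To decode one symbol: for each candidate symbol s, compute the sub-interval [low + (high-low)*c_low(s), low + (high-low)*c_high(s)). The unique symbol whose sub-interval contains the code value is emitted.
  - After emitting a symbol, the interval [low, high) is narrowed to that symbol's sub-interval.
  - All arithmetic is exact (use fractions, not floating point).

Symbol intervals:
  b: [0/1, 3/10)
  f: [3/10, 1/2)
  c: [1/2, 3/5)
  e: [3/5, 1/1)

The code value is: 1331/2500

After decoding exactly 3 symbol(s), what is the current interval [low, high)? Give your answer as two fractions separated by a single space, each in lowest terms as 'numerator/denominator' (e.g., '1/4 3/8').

Answer: 53/100 67/125

Derivation:
Step 1: interval [0/1, 1/1), width = 1/1 - 0/1 = 1/1
  'b': [0/1 + 1/1*0/1, 0/1 + 1/1*3/10) = [0/1, 3/10)
  'f': [0/1 + 1/1*3/10, 0/1 + 1/1*1/2) = [3/10, 1/2)
  'c': [0/1 + 1/1*1/2, 0/1 + 1/1*3/5) = [1/2, 3/5) <- contains code 1331/2500
  'e': [0/1 + 1/1*3/5, 0/1 + 1/1*1/1) = [3/5, 1/1)
  emit 'c', narrow to [1/2, 3/5)
Step 2: interval [1/2, 3/5), width = 3/5 - 1/2 = 1/10
  'b': [1/2 + 1/10*0/1, 1/2 + 1/10*3/10) = [1/2, 53/100)
  'f': [1/2 + 1/10*3/10, 1/2 + 1/10*1/2) = [53/100, 11/20) <- contains code 1331/2500
  'c': [1/2 + 1/10*1/2, 1/2 + 1/10*3/5) = [11/20, 14/25)
  'e': [1/2 + 1/10*3/5, 1/2 + 1/10*1/1) = [14/25, 3/5)
  emit 'f', narrow to [53/100, 11/20)
Step 3: interval [53/100, 11/20), width = 11/20 - 53/100 = 1/50
  'b': [53/100 + 1/50*0/1, 53/100 + 1/50*3/10) = [53/100, 67/125) <- contains code 1331/2500
  'f': [53/100 + 1/50*3/10, 53/100 + 1/50*1/2) = [67/125, 27/50)
  'c': [53/100 + 1/50*1/2, 53/100 + 1/50*3/5) = [27/50, 271/500)
  'e': [53/100 + 1/50*3/5, 53/100 + 1/50*1/1) = [271/500, 11/20)
  emit 'b', narrow to [53/100, 67/125)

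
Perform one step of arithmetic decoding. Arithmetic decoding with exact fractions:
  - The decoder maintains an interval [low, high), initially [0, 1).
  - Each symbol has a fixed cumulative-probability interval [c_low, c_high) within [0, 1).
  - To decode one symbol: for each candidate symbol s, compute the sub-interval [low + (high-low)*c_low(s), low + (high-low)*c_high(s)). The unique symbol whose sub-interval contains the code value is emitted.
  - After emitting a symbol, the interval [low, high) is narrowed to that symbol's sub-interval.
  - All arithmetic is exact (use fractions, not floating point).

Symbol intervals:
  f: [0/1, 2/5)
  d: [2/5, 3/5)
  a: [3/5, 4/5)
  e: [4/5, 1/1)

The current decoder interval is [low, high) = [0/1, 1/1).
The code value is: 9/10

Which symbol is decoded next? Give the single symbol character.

Interval width = high − low = 1/1 − 0/1 = 1/1
Scaled code = (code − low) / width = (9/10 − 0/1) / 1/1 = 9/10
  f: [0/1, 2/5) 
  d: [2/5, 3/5) 
  a: [3/5, 4/5) 
  e: [4/5, 1/1) ← scaled code falls here ✓

Answer: e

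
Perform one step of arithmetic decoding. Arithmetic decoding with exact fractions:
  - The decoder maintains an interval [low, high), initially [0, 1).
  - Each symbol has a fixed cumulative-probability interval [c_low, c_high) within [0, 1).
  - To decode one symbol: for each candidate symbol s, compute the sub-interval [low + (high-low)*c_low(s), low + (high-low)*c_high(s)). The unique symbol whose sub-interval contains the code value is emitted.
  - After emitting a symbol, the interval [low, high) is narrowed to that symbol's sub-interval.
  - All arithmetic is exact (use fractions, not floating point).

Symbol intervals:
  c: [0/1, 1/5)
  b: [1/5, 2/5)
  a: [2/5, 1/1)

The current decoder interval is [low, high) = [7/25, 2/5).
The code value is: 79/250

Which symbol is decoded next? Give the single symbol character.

Answer: b

Derivation:
Interval width = high − low = 2/5 − 7/25 = 3/25
Scaled code = (code − low) / width = (79/250 − 7/25) / 3/25 = 3/10
  c: [0/1, 1/5) 
  b: [1/5, 2/5) ← scaled code falls here ✓
  a: [2/5, 1/1) 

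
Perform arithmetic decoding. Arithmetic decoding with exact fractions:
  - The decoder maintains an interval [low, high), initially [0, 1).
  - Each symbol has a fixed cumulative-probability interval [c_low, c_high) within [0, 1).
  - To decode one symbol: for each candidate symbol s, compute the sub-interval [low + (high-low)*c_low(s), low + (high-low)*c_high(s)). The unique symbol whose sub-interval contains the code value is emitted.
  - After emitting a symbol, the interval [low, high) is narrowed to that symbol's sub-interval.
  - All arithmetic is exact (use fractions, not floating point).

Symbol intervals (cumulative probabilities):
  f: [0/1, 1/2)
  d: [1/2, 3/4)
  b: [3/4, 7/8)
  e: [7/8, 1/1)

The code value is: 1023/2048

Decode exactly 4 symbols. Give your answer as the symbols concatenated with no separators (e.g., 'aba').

Step 1: interval [0/1, 1/1), width = 1/1 - 0/1 = 1/1
  'f': [0/1 + 1/1*0/1, 0/1 + 1/1*1/2) = [0/1, 1/2) <- contains code 1023/2048
  'd': [0/1 + 1/1*1/2, 0/1 + 1/1*3/4) = [1/2, 3/4)
  'b': [0/1 + 1/1*3/4, 0/1 + 1/1*7/8) = [3/4, 7/8)
  'e': [0/1 + 1/1*7/8, 0/1 + 1/1*1/1) = [7/8, 1/1)
  emit 'f', narrow to [0/1, 1/2)
Step 2: interval [0/1, 1/2), width = 1/2 - 0/1 = 1/2
  'f': [0/1 + 1/2*0/1, 0/1 + 1/2*1/2) = [0/1, 1/4)
  'd': [0/1 + 1/2*1/2, 0/1 + 1/2*3/4) = [1/4, 3/8)
  'b': [0/1 + 1/2*3/4, 0/1 + 1/2*7/8) = [3/8, 7/16)
  'e': [0/1 + 1/2*7/8, 0/1 + 1/2*1/1) = [7/16, 1/2) <- contains code 1023/2048
  emit 'e', narrow to [7/16, 1/2)
Step 3: interval [7/16, 1/2), width = 1/2 - 7/16 = 1/16
  'f': [7/16 + 1/16*0/1, 7/16 + 1/16*1/2) = [7/16, 15/32)
  'd': [7/16 + 1/16*1/2, 7/16 + 1/16*3/4) = [15/32, 31/64)
  'b': [7/16 + 1/16*3/4, 7/16 + 1/16*7/8) = [31/64, 63/128)
  'e': [7/16 + 1/16*7/8, 7/16 + 1/16*1/1) = [63/128, 1/2) <- contains code 1023/2048
  emit 'e', narrow to [63/128, 1/2)
Step 4: interval [63/128, 1/2), width = 1/2 - 63/128 = 1/128
  'f': [63/128 + 1/128*0/1, 63/128 + 1/128*1/2) = [63/128, 127/256)
  'd': [63/128 + 1/128*1/2, 63/128 + 1/128*3/4) = [127/256, 255/512)
  'b': [63/128 + 1/128*3/4, 63/128 + 1/128*7/8) = [255/512, 511/1024)
  'e': [63/128 + 1/128*7/8, 63/128 + 1/128*1/1) = [511/1024, 1/2) <- contains code 1023/2048
  emit 'e', narrow to [511/1024, 1/2)

Answer: feee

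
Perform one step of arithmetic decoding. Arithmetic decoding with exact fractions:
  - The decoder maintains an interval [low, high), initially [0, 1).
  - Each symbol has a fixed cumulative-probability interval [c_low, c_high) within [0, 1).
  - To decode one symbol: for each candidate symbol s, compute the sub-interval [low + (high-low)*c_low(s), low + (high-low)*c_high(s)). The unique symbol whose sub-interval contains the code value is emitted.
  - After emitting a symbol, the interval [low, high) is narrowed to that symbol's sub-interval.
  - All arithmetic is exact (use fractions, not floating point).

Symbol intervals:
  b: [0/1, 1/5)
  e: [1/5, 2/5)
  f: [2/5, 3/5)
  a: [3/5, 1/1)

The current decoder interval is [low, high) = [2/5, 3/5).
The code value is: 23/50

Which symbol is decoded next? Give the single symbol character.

Interval width = high − low = 3/5 − 2/5 = 1/5
Scaled code = (code − low) / width = (23/50 − 2/5) / 1/5 = 3/10
  b: [0/1, 1/5) 
  e: [1/5, 2/5) ← scaled code falls here ✓
  f: [2/5, 3/5) 
  a: [3/5, 1/1) 

Answer: e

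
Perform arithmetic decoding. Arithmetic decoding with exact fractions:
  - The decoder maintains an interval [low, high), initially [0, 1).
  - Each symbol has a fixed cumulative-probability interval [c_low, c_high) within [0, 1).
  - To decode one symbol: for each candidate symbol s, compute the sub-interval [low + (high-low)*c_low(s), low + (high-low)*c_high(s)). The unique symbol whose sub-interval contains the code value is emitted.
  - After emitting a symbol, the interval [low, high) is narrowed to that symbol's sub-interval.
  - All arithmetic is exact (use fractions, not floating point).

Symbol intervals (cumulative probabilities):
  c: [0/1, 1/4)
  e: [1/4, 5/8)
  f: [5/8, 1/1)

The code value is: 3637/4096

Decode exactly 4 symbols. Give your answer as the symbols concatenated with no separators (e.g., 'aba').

Step 1: interval [0/1, 1/1), width = 1/1 - 0/1 = 1/1
  'c': [0/1 + 1/1*0/1, 0/1 + 1/1*1/4) = [0/1, 1/4)
  'e': [0/1 + 1/1*1/4, 0/1 + 1/1*5/8) = [1/4, 5/8)
  'f': [0/1 + 1/1*5/8, 0/1 + 1/1*1/1) = [5/8, 1/1) <- contains code 3637/4096
  emit 'f', narrow to [5/8, 1/1)
Step 2: interval [5/8, 1/1), width = 1/1 - 5/8 = 3/8
  'c': [5/8 + 3/8*0/1, 5/8 + 3/8*1/4) = [5/8, 23/32)
  'e': [5/8 + 3/8*1/4, 5/8 + 3/8*5/8) = [23/32, 55/64)
  'f': [5/8 + 3/8*5/8, 5/8 + 3/8*1/1) = [55/64, 1/1) <- contains code 3637/4096
  emit 'f', narrow to [55/64, 1/1)
Step 3: interval [55/64, 1/1), width = 1/1 - 55/64 = 9/64
  'c': [55/64 + 9/64*0/1, 55/64 + 9/64*1/4) = [55/64, 229/256) <- contains code 3637/4096
  'e': [55/64 + 9/64*1/4, 55/64 + 9/64*5/8) = [229/256, 485/512)
  'f': [55/64 + 9/64*5/8, 55/64 + 9/64*1/1) = [485/512, 1/1)
  emit 'c', narrow to [55/64, 229/256)
Step 4: interval [55/64, 229/256), width = 229/256 - 55/64 = 9/256
  'c': [55/64 + 9/256*0/1, 55/64 + 9/256*1/4) = [55/64, 889/1024)
  'e': [55/64 + 9/256*1/4, 55/64 + 9/256*5/8) = [889/1024, 1805/2048)
  'f': [55/64 + 9/256*5/8, 55/64 + 9/256*1/1) = [1805/2048, 229/256) <- contains code 3637/4096
  emit 'f', narrow to [1805/2048, 229/256)

Answer: ffcf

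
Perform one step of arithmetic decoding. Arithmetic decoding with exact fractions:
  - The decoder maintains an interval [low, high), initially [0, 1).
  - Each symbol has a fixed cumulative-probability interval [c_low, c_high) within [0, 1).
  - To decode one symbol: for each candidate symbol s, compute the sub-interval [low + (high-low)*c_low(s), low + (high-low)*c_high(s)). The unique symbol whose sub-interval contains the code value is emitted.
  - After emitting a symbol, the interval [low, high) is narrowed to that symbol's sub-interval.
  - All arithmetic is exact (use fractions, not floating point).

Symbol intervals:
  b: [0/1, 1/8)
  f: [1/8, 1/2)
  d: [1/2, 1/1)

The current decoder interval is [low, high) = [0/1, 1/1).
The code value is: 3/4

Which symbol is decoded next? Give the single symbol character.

Answer: d

Derivation:
Interval width = high − low = 1/1 − 0/1 = 1/1
Scaled code = (code − low) / width = (3/4 − 0/1) / 1/1 = 3/4
  b: [0/1, 1/8) 
  f: [1/8, 1/2) 
  d: [1/2, 1/1) ← scaled code falls here ✓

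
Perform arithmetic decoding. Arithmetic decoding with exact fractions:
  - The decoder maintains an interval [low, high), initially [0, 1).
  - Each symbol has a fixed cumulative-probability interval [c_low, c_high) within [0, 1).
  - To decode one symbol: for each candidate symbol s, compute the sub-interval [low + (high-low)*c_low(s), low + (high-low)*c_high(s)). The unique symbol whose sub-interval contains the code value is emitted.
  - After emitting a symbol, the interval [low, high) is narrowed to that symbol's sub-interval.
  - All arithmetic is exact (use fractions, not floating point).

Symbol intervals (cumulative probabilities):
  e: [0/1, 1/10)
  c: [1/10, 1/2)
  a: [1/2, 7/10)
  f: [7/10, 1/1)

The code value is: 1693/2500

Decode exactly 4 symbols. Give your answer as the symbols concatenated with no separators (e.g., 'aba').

Answer: afaa

Derivation:
Step 1: interval [0/1, 1/1), width = 1/1 - 0/1 = 1/1
  'e': [0/1 + 1/1*0/1, 0/1 + 1/1*1/10) = [0/1, 1/10)
  'c': [0/1 + 1/1*1/10, 0/1 + 1/1*1/2) = [1/10, 1/2)
  'a': [0/1 + 1/1*1/2, 0/1 + 1/1*7/10) = [1/2, 7/10) <- contains code 1693/2500
  'f': [0/1 + 1/1*7/10, 0/1 + 1/1*1/1) = [7/10, 1/1)
  emit 'a', narrow to [1/2, 7/10)
Step 2: interval [1/2, 7/10), width = 7/10 - 1/2 = 1/5
  'e': [1/2 + 1/5*0/1, 1/2 + 1/5*1/10) = [1/2, 13/25)
  'c': [1/2 + 1/5*1/10, 1/2 + 1/5*1/2) = [13/25, 3/5)
  'a': [1/2 + 1/5*1/2, 1/2 + 1/5*7/10) = [3/5, 16/25)
  'f': [1/2 + 1/5*7/10, 1/2 + 1/5*1/1) = [16/25, 7/10) <- contains code 1693/2500
  emit 'f', narrow to [16/25, 7/10)
Step 3: interval [16/25, 7/10), width = 7/10 - 16/25 = 3/50
  'e': [16/25 + 3/50*0/1, 16/25 + 3/50*1/10) = [16/25, 323/500)
  'c': [16/25 + 3/50*1/10, 16/25 + 3/50*1/2) = [323/500, 67/100)
  'a': [16/25 + 3/50*1/2, 16/25 + 3/50*7/10) = [67/100, 341/500) <- contains code 1693/2500
  'f': [16/25 + 3/50*7/10, 16/25 + 3/50*1/1) = [341/500, 7/10)
  emit 'a', narrow to [67/100, 341/500)
Step 4: interval [67/100, 341/500), width = 341/500 - 67/100 = 3/250
  'e': [67/100 + 3/250*0/1, 67/100 + 3/250*1/10) = [67/100, 839/1250)
  'c': [67/100 + 3/250*1/10, 67/100 + 3/250*1/2) = [839/1250, 169/250)
  'a': [67/100 + 3/250*1/2, 67/100 + 3/250*7/10) = [169/250, 424/625) <- contains code 1693/2500
  'f': [67/100 + 3/250*7/10, 67/100 + 3/250*1/1) = [424/625, 341/500)
  emit 'a', narrow to [169/250, 424/625)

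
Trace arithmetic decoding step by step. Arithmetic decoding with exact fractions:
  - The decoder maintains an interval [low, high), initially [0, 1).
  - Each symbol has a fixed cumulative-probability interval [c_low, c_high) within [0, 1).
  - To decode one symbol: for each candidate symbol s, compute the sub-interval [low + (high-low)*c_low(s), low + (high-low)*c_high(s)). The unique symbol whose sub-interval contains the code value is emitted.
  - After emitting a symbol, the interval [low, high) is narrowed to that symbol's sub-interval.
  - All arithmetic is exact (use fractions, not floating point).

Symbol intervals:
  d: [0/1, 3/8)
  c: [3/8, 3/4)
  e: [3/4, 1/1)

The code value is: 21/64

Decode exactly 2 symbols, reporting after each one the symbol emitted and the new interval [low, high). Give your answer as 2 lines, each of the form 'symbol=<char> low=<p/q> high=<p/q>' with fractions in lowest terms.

Answer: symbol=d low=0/1 high=3/8
symbol=e low=9/32 high=3/8

Derivation:
Step 1: interval [0/1, 1/1), width = 1/1 - 0/1 = 1/1
  'd': [0/1 + 1/1*0/1, 0/1 + 1/1*3/8) = [0/1, 3/8) <- contains code 21/64
  'c': [0/1 + 1/1*3/8, 0/1 + 1/1*3/4) = [3/8, 3/4)
  'e': [0/1 + 1/1*3/4, 0/1 + 1/1*1/1) = [3/4, 1/1)
  emit 'd', narrow to [0/1, 3/8)
Step 2: interval [0/1, 3/8), width = 3/8 - 0/1 = 3/8
  'd': [0/1 + 3/8*0/1, 0/1 + 3/8*3/8) = [0/1, 9/64)
  'c': [0/1 + 3/8*3/8, 0/1 + 3/8*3/4) = [9/64, 9/32)
  'e': [0/1 + 3/8*3/4, 0/1 + 3/8*1/1) = [9/32, 3/8) <- contains code 21/64
  emit 'e', narrow to [9/32, 3/8)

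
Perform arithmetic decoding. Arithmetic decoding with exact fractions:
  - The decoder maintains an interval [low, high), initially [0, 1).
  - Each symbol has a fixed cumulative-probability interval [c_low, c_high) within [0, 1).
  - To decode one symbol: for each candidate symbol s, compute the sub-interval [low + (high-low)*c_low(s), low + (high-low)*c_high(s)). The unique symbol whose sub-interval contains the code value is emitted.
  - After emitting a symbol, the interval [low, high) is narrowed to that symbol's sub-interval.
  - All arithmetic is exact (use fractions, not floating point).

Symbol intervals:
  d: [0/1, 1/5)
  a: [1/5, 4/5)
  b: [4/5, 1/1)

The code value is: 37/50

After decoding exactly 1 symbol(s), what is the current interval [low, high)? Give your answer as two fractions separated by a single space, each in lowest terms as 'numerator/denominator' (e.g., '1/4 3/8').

Step 1: interval [0/1, 1/1), width = 1/1 - 0/1 = 1/1
  'd': [0/1 + 1/1*0/1, 0/1 + 1/1*1/5) = [0/1, 1/5)
  'a': [0/1 + 1/1*1/5, 0/1 + 1/1*4/5) = [1/5, 4/5) <- contains code 37/50
  'b': [0/1 + 1/1*4/5, 0/1 + 1/1*1/1) = [4/5, 1/1)
  emit 'a', narrow to [1/5, 4/5)

Answer: 1/5 4/5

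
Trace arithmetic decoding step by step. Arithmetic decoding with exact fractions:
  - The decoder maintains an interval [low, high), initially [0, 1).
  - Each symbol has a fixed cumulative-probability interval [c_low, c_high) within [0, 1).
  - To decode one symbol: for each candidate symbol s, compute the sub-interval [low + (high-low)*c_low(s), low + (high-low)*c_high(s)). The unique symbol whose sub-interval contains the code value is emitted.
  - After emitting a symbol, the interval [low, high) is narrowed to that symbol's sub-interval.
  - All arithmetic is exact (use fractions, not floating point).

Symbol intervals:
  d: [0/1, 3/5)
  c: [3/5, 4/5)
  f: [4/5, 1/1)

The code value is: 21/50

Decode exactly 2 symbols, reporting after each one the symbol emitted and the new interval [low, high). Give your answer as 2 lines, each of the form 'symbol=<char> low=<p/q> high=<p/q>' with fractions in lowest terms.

Step 1: interval [0/1, 1/1), width = 1/1 - 0/1 = 1/1
  'd': [0/1 + 1/1*0/1, 0/1 + 1/1*3/5) = [0/1, 3/5) <- contains code 21/50
  'c': [0/1 + 1/1*3/5, 0/1 + 1/1*4/5) = [3/5, 4/5)
  'f': [0/1 + 1/1*4/5, 0/1 + 1/1*1/1) = [4/5, 1/1)
  emit 'd', narrow to [0/1, 3/5)
Step 2: interval [0/1, 3/5), width = 3/5 - 0/1 = 3/5
  'd': [0/1 + 3/5*0/1, 0/1 + 3/5*3/5) = [0/1, 9/25)
  'c': [0/1 + 3/5*3/5, 0/1 + 3/5*4/5) = [9/25, 12/25) <- contains code 21/50
  'f': [0/1 + 3/5*4/5, 0/1 + 3/5*1/1) = [12/25, 3/5)
  emit 'c', narrow to [9/25, 12/25)

Answer: symbol=d low=0/1 high=3/5
symbol=c low=9/25 high=12/25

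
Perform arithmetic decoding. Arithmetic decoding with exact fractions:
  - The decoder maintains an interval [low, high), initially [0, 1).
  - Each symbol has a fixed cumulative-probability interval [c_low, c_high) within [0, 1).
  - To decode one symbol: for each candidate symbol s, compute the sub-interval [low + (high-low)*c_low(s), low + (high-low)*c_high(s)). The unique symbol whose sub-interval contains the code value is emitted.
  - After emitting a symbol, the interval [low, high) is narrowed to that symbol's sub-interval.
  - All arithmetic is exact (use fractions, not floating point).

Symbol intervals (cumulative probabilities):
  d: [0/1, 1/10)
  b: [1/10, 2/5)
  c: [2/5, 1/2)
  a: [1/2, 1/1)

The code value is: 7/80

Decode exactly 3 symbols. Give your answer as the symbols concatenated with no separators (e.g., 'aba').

Answer: daa

Derivation:
Step 1: interval [0/1, 1/1), width = 1/1 - 0/1 = 1/1
  'd': [0/1 + 1/1*0/1, 0/1 + 1/1*1/10) = [0/1, 1/10) <- contains code 7/80
  'b': [0/1 + 1/1*1/10, 0/1 + 1/1*2/5) = [1/10, 2/5)
  'c': [0/1 + 1/1*2/5, 0/1 + 1/1*1/2) = [2/5, 1/2)
  'a': [0/1 + 1/1*1/2, 0/1 + 1/1*1/1) = [1/2, 1/1)
  emit 'd', narrow to [0/1, 1/10)
Step 2: interval [0/1, 1/10), width = 1/10 - 0/1 = 1/10
  'd': [0/1 + 1/10*0/1, 0/1 + 1/10*1/10) = [0/1, 1/100)
  'b': [0/1 + 1/10*1/10, 0/1 + 1/10*2/5) = [1/100, 1/25)
  'c': [0/1 + 1/10*2/5, 0/1 + 1/10*1/2) = [1/25, 1/20)
  'a': [0/1 + 1/10*1/2, 0/1 + 1/10*1/1) = [1/20, 1/10) <- contains code 7/80
  emit 'a', narrow to [1/20, 1/10)
Step 3: interval [1/20, 1/10), width = 1/10 - 1/20 = 1/20
  'd': [1/20 + 1/20*0/1, 1/20 + 1/20*1/10) = [1/20, 11/200)
  'b': [1/20 + 1/20*1/10, 1/20 + 1/20*2/5) = [11/200, 7/100)
  'c': [1/20 + 1/20*2/5, 1/20 + 1/20*1/2) = [7/100, 3/40)
  'a': [1/20 + 1/20*1/2, 1/20 + 1/20*1/1) = [3/40, 1/10) <- contains code 7/80
  emit 'a', narrow to [3/40, 1/10)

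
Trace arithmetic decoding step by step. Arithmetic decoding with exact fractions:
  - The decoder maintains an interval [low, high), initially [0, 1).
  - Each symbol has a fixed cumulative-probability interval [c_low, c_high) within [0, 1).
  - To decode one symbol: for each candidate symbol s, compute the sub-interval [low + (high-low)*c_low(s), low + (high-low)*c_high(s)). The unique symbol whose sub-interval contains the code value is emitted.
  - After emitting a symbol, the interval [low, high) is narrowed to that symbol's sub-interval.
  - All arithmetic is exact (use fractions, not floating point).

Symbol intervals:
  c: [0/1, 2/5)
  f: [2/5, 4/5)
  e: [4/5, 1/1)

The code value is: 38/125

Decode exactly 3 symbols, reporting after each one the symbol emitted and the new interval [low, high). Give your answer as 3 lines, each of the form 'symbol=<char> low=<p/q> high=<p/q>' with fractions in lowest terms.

Step 1: interval [0/1, 1/1), width = 1/1 - 0/1 = 1/1
  'c': [0/1 + 1/1*0/1, 0/1 + 1/1*2/5) = [0/1, 2/5) <- contains code 38/125
  'f': [0/1 + 1/1*2/5, 0/1 + 1/1*4/5) = [2/5, 4/5)
  'e': [0/1 + 1/1*4/5, 0/1 + 1/1*1/1) = [4/5, 1/1)
  emit 'c', narrow to [0/1, 2/5)
Step 2: interval [0/1, 2/5), width = 2/5 - 0/1 = 2/5
  'c': [0/1 + 2/5*0/1, 0/1 + 2/5*2/5) = [0/1, 4/25)
  'f': [0/1 + 2/5*2/5, 0/1 + 2/5*4/5) = [4/25, 8/25) <- contains code 38/125
  'e': [0/1 + 2/5*4/5, 0/1 + 2/5*1/1) = [8/25, 2/5)
  emit 'f', narrow to [4/25, 8/25)
Step 3: interval [4/25, 8/25), width = 8/25 - 4/25 = 4/25
  'c': [4/25 + 4/25*0/1, 4/25 + 4/25*2/5) = [4/25, 28/125)
  'f': [4/25 + 4/25*2/5, 4/25 + 4/25*4/5) = [28/125, 36/125)
  'e': [4/25 + 4/25*4/5, 4/25 + 4/25*1/1) = [36/125, 8/25) <- contains code 38/125
  emit 'e', narrow to [36/125, 8/25)

Answer: symbol=c low=0/1 high=2/5
symbol=f low=4/25 high=8/25
symbol=e low=36/125 high=8/25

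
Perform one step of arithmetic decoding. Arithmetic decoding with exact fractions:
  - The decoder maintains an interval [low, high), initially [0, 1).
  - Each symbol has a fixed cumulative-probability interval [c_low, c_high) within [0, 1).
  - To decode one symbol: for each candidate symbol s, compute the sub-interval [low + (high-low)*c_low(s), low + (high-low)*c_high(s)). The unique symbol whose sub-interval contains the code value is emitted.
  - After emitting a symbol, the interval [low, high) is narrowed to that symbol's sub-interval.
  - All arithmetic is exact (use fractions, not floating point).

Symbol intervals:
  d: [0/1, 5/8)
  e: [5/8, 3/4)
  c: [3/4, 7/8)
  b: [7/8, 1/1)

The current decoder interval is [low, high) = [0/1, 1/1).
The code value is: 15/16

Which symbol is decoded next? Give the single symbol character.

Interval width = high − low = 1/1 − 0/1 = 1/1
Scaled code = (code − low) / width = (15/16 − 0/1) / 1/1 = 15/16
  d: [0/1, 5/8) 
  e: [5/8, 3/4) 
  c: [3/4, 7/8) 
  b: [7/8, 1/1) ← scaled code falls here ✓

Answer: b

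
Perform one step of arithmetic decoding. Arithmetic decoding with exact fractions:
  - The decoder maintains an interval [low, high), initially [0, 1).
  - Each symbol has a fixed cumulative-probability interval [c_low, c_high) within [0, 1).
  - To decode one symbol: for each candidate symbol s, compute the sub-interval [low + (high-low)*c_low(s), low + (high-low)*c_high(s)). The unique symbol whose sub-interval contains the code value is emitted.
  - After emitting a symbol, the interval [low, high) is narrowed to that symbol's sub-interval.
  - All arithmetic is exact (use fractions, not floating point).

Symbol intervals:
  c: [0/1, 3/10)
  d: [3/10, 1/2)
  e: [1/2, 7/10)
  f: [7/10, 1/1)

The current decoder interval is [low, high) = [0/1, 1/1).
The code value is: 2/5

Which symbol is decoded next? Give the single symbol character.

Answer: d

Derivation:
Interval width = high − low = 1/1 − 0/1 = 1/1
Scaled code = (code − low) / width = (2/5 − 0/1) / 1/1 = 2/5
  c: [0/1, 3/10) 
  d: [3/10, 1/2) ← scaled code falls here ✓
  e: [1/2, 7/10) 
  f: [7/10, 1/1) 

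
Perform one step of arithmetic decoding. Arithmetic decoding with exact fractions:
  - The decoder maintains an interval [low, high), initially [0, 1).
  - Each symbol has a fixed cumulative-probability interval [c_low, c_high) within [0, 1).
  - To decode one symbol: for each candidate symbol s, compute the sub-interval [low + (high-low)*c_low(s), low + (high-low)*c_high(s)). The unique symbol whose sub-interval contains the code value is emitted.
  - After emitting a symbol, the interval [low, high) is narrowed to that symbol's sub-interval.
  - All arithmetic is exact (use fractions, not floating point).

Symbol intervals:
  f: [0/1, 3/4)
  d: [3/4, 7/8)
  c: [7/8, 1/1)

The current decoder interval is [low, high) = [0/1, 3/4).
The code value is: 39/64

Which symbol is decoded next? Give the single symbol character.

Answer: d

Derivation:
Interval width = high − low = 3/4 − 0/1 = 3/4
Scaled code = (code − low) / width = (39/64 − 0/1) / 3/4 = 13/16
  f: [0/1, 3/4) 
  d: [3/4, 7/8) ← scaled code falls here ✓
  c: [7/8, 1/1) 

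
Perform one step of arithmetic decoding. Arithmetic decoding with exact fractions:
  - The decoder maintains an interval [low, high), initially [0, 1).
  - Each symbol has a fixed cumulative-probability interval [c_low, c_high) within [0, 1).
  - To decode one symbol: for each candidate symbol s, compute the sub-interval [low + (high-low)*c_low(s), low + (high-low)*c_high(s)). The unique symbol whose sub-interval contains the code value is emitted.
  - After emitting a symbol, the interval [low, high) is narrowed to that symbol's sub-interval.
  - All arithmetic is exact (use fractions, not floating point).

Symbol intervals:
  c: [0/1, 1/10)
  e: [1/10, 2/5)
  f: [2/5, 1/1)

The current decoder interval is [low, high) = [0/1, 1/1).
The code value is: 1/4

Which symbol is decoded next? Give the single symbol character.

Interval width = high − low = 1/1 − 0/1 = 1/1
Scaled code = (code − low) / width = (1/4 − 0/1) / 1/1 = 1/4
  c: [0/1, 1/10) 
  e: [1/10, 2/5) ← scaled code falls here ✓
  f: [2/5, 1/1) 

Answer: e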